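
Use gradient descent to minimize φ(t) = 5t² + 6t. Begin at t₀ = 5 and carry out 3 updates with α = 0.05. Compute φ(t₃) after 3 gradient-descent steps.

0.65

φ′(t) = 10t + 6
Step 1: φ′(5) = 56; t₁ = 5 − 0.05·56 = 2.2
Step 2: φ′(2.2) = 28; t₂ = 2.2 − 0.05·28 = 0.8
Step 3: φ′(0.8) = 14; t₃ = 0.8 − 0.05·14 = 0.1
φ(0.1) = 0.65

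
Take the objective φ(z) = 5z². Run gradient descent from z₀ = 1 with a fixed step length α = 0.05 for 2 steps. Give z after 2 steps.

φ′(z) = 10z
Step 1: φ′(1) = 10; z₁ = 1 − 0.05·10 = 0.5
Step 2: φ′(0.5) = 5; z₂ = 0.5 − 0.05·5 = 0.25

0.25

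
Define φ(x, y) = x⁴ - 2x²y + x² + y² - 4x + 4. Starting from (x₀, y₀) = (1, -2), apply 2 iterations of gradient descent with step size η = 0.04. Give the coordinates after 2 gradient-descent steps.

(0.50848, -1.5904)

∇φ = (4x³ - 4xy + 2x - 4, -2x² + 2y)
(x₁, y₁) = (1, -2) − 0.04·(10, -6) = (0.6, -1.76)
(x₂, y₂) = (0.6, -1.76) − 0.04·(2.288, -4.24) = (0.50848, -1.5904)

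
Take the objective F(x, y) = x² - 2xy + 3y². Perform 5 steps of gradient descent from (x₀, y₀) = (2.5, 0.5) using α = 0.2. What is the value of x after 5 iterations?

0.60688

∇F = (2x - 2y, -2x + 6y)
Step 1: at (2.5, 0.5), ∇F = (4, -2) → (2.5, 0.5) − 0.2·(4, -2) = (1.7, 0.9)
Step 2: at (1.7, 0.9), ∇F = (1.6, 2) → (1.7, 0.9) − 0.2·(1.6, 2) = (1.38, 0.5)
Step 3: at (1.38, 0.5), ∇F = (1.76, 0.24) → (1.38, 0.5) − 0.2·(1.76, 0.24) = (1.028, 0.452)
Step 4: at (1.028, 0.452), ∇F = (1.152, 0.656) → (1.028, 0.452) − 0.2·(1.152, 0.656) = (0.7976, 0.3208)
Step 5: at (0.7976, 0.3208), ∇F = (0.9536, 0.3296) → (0.7976, 0.3208) − 0.2·(0.9536, 0.3296) = (0.60688, 0.25488)
x = 0.60688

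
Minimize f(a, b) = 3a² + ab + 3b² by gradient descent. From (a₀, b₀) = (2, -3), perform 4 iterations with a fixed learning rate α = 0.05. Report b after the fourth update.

-0.88026875

∇f = (6a + b, a + 6b)
Step 1: at (2, -3), ∇f = (9, -16) → (2, -3) − 0.05·(9, -16) = (1.55, -2.2)
Step 2: at (1.55, -2.2), ∇f = (7.1, -11.65) → (1.55, -2.2) − 0.05·(7.1, -11.65) = (1.195, -1.6175)
Step 3: at (1.195, -1.6175), ∇f = (5.5525, -8.51) → (1.195, -1.6175) − 0.05·(5.5525, -8.51) = (0.917375, -1.192)
Step 4: at (0.917375, -1.192), ∇f = (4.31225, -6.234625) → (0.917375, -1.192) − 0.05·(4.31225, -6.234625) = (0.7017625, -0.88026875)
b = -0.88026875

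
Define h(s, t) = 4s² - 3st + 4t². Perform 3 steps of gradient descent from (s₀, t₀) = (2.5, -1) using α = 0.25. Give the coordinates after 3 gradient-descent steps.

∇h = (8s - 3t, -3s + 8t)
(s₁, t₁) = (2.5, -1) − 0.25·(23, -15.5) = (-3.25, 2.875)
(s₂, t₂) = (-3.25, 2.875) − 0.25·(-34.625, 32.75) = (5.40625, -5.3125)
(s₃, t₃) = (5.40625, -5.3125) − 0.25·(59.1875, -58.71875) = (-9.390625, 9.3671875)

(-9.390625, 9.3671875)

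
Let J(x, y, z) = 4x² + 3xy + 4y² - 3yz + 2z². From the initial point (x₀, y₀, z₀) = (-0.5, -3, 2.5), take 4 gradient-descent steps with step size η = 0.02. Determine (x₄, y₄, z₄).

∇J = (8x + 3y, 3x + 8y - 3z, -3y + 4z)
Step 1: at (-0.5, -3, 2.5), ∇J = (-13, -33, 19) → (-0.5, -3, 2.5) − 0.02·(-13, -33, 19) = (-0.24, -2.34, 2.12)
Step 2: at (-0.24, -2.34, 2.12), ∇J = (-8.94, -25.8, 15.5) → (-0.24, -2.34, 2.12) − 0.02·(-8.94, -25.8, 15.5) = (-0.0612, -1.824, 1.81)
Step 3: at (-0.0612, -1.824, 1.81), ∇J = (-5.9616, -20.2056, 12.712) → (-0.0612, -1.824, 1.81) − 0.02·(-5.9616, -20.2056, 12.712) = (0.058032, -1.419888, 1.55576)
Step 4: at (0.058032, -1.419888, 1.55576), ∇J = (-3.795408, -15.852288, 10.482704) → (0.058032, -1.419888, 1.55576) − 0.02·(-3.795408, -15.852288, 10.482704) = (0.13394016, -1.10284224, 1.34610592)

(0.13394016, -1.10284224, 1.34610592)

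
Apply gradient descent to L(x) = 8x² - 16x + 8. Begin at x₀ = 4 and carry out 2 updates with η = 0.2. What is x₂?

L′(x) = 16x - 16
Step 1: L′(4) = 48; x₁ = 4 − 0.2·48 = -5.6
Step 2: L′(-5.6) = -105.6; x₂ = -5.6 − 0.2·(-105.6) = 15.52

15.52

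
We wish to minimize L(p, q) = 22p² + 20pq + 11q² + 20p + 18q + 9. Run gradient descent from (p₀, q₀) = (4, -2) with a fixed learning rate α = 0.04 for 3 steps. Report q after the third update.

-4.035584

∇L = (44p + 20q + 20, 20p + 22q + 18)
Step 1: at (4, -2), ∇L = (156, 54) → (4, -2) − 0.04·(156, 54) = (-2.24, -4.16)
Step 2: at (-2.24, -4.16), ∇L = (-161.76, -118.32) → (-2.24, -4.16) − 0.04·(-161.76, -118.32) = (4.2304, 0.5728)
Step 3: at (4.2304, 0.5728), ∇L = (217.5936, 115.2096) → (4.2304, 0.5728) − 0.04·(217.5936, 115.2096) = (-4.473344, -4.035584)
q = -4.035584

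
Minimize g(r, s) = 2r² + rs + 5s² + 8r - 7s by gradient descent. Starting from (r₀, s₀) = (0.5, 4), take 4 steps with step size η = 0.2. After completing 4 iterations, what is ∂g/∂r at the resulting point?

6.4512

∇g = (4r + s + 8, r + 10s - 7)
(r₁, s₁) = (0.5, 4) − 0.2·(14, 33.5) = (-2.3, -2.7)
(r₂, s₂) = (-2.3, -2.7) − 0.2·(-3.9, -36.3) = (-1.52, 4.56)
(r₃, s₃) = (-1.52, 4.56) − 0.2·(6.48, 37.08) = (-2.816, -2.856)
(r₄, s₄) = (-2.816, -2.856) − 0.2·(-6.12, -38.376) = (-1.592, 4.8192)
∂g/∂r at (-1.592, 4.8192) = 6.4512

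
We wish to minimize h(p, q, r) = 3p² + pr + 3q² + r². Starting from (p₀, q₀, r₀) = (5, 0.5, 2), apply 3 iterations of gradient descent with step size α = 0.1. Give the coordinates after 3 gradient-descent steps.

(0.174, 0.032, 0.499)

∇h = (6p + r, 6q, p + 2r)
Step 1: at (5, 0.5, 2), ∇h = (32, 3, 9) → (5, 0.5, 2) − 0.1·(32, 3, 9) = (1.8, 0.2, 1.1)
Step 2: at (1.8, 0.2, 1.1), ∇h = (11.9, 1.2, 4) → (1.8, 0.2, 1.1) − 0.1·(11.9, 1.2, 4) = (0.61, 0.08, 0.7)
Step 3: at (0.61, 0.08, 0.7), ∇h = (4.36, 0.48, 2.01) → (0.61, 0.08, 0.7) − 0.1·(4.36, 0.48, 2.01) = (0.174, 0.032, 0.499)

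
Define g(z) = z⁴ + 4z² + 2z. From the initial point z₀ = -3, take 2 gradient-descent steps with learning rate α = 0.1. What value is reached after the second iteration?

-398.2

g′(z) = 4z³ + 8z + 2
Step 1: g′(-3) = -130; z₁ = -3 − 0.1·(-130) = 10
Step 2: g′(10) = 4082; z₂ = 10 − 0.1·4082 = -398.2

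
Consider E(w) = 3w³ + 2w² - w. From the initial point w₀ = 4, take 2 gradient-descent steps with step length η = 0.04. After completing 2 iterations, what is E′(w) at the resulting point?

123.451855847424

E′(w) = 9w² + 4w - 1
Step 1: E′(4) = 159; w₁ = 4 − 0.04·159 = -2.36
Step 2: E′(-2.36) = 39.6864; w₂ = -2.36 − 0.04·39.6864 = -3.947456
E′(w) at (-3.947456) = 123.451855847424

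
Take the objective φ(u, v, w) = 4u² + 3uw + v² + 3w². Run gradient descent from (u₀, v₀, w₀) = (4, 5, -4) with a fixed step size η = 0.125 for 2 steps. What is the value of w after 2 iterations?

∇φ = (8u + 3w, 2v, 3u + 6w)
Step 1: at (4, 5, -4), ∇φ = (20, 10, -12) → (4, 5, -4) − 0.125·(20, 10, -12) = (1.5, 3.75, -2.5)
Step 2: at (1.5, 3.75, -2.5), ∇φ = (4.5, 7.5, -10.5) → (1.5, 3.75, -2.5) − 0.125·(4.5, 7.5, -10.5) = (0.9375, 2.8125, -1.1875)
w = -1.1875

-1.1875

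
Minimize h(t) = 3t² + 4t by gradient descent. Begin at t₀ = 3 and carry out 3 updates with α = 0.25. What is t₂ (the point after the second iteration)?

0.25

h′(t) = 6t + 4
Step 1: h′(3) = 22; t₁ = 3 − 0.25·22 = -2.5
Step 2: h′(-2.5) = -11; t₂ = -2.5 − 0.25·(-11) = 0.25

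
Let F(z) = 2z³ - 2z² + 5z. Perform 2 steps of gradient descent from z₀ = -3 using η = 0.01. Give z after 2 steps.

-4.734246

F′(z) = 6z² - 4z + 5
z₁ = -3 − 0.01·71 = -3.71
z₂ = -3.71 − 0.01·102.4246 = -4.734246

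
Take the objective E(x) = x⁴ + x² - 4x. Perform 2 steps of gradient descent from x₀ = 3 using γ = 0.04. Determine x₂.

-0.68896

E′(x) = 4x³ + 2x - 4
x₁ = 3 − 0.04·110 = -1.4
x₂ = -1.4 − 0.04·(-17.776) = -0.68896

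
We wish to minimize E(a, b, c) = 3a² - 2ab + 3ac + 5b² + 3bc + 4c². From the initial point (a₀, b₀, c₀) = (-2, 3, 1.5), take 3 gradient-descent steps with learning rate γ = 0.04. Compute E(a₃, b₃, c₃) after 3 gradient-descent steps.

2.861549582336

∇E = (6a - 2b + 3c, -2a + 10b + 3c, 3a + 3b + 8c)
(a₁, b₁, c₁) = (-2, 3, 1.5) − 0.04·(-13.5, 38.5, 15) = (-1.46, 1.46, 0.9)
(a₂, b₂, c₂) = (-1.46, 1.46, 0.9) − 0.04·(-8.98, 20.22, 7.2) = (-1.1008, 0.6512, 0.612)
(a₃, b₃, c₃) = (-1.1008, 0.6512, 0.612) − 0.04·(-6.0712, 10.5496, 3.5472) = (-0.857952, 0.229216, 0.470112)
E(-0.857952, 0.229216, 0.470112) = 2.861549582336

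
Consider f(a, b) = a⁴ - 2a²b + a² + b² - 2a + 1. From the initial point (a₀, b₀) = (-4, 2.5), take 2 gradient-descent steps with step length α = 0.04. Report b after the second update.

∇f = (4a³ - 4ab + 2a - 2, -2a² + 2b)
Step 1: at (-4, 2.5), ∇f = (-226, -27) → (-4, 2.5) − 0.04·(-226, -27) = (5.04, 3.58)
Step 2: at (5.04, 3.58), ∇f = (448.003456, -43.6432) → (5.04, 3.58) − 0.04·(448.003456, -43.6432) = (-12.88013824, 5.325728)
b = 5.325728

5.325728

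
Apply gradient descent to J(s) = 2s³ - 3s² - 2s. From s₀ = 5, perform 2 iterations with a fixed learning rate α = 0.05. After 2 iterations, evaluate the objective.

J′(s) = 6s² - 6s - 2
Step 1: J′(5) = 118; s₁ = 5 − 0.05·118 = -0.9
Step 2: J′(-0.9) = 8.26; s₂ = -0.9 − 0.05·8.26 = -1.313
J(-1.313) = -7.073049594

-7.073049594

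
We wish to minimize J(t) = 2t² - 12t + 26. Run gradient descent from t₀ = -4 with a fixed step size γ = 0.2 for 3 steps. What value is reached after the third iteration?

2.944

J′(t) = 4t - 12
Step 1: J′(-4) = -28; t₁ = -4 − 0.2·(-28) = 1.6
Step 2: J′(1.6) = -5.6; t₂ = 1.6 − 0.2·(-5.6) = 2.72
Step 3: J′(2.72) = -1.12; t₃ = 2.72 − 0.2·(-1.12) = 2.944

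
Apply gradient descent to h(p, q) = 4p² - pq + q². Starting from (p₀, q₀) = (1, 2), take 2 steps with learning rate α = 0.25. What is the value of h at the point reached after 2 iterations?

∇h = (8p - q, -p + 2q)
(p₁, q₁) = (1, 2) − 0.25·(6, 3) = (-0.5, 1.25)
(p₂, q₂) = (-0.5, 1.25) − 0.25·(-5.25, 3) = (0.8125, 0.5)
h(0.8125, 0.5) = 2.484375

2.484375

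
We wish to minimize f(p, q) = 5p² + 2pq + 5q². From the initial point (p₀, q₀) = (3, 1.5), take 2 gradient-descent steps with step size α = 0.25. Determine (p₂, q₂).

(9.75, 8.25)

∇f = (10p + 2q, 2p + 10q)
Step 1: at (3, 1.5), ∇f = (33, 21) → (3, 1.5) − 0.25·(33, 21) = (-5.25, -3.75)
Step 2: at (-5.25, -3.75), ∇f = (-60, -48) → (-5.25, -3.75) − 0.25·(-60, -48) = (9.75, 8.25)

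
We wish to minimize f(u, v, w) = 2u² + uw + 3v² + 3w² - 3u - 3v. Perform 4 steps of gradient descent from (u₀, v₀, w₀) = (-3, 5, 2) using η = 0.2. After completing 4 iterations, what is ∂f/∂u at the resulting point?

∇f = (4u + w - 3, 6v - 3, u + 6w)
Step 1: at (-3, 5, 2), ∇f = (-13, 27, 9) → (-3, 5, 2) − 0.2·(-13, 27, 9) = (-0.4, -0.4, 0.2)
Step 2: at (-0.4, -0.4, 0.2), ∇f = (-4.4, -5.4, 0.8) → (-0.4, -0.4, 0.2) − 0.2·(-4.4, -5.4, 0.8) = (0.48, 0.68, 0.04)
Step 3: at (0.48, 0.68, 0.04), ∇f = (-1.04, 1.08, 0.72) → (0.48, 0.68, 0.04) − 0.2·(-1.04, 1.08, 0.72) = (0.688, 0.464, -0.104)
Step 4: at (0.688, 0.464, -0.104), ∇f = (-0.352, -0.216, 0.064) → (0.688, 0.464, -0.104) − 0.2·(-0.352, -0.216, 0.064) = (0.7584, 0.5072, -0.1168)
∂f/∂u at (0.7584, 0.5072, -0.1168) = -0.0832

-0.0832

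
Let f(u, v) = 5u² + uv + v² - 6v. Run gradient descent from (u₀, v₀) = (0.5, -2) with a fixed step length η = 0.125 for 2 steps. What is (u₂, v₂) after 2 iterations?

(0.0703125, 0.125)

∇f = (10u + v, u + 2v - 6)
(u₁, v₁) = (0.5, -2) − 0.125·(3, -9.5) = (0.125, -0.8125)
(u₂, v₂) = (0.125, -0.8125) − 0.125·(0.4375, -7.5) = (0.0703125, 0.125)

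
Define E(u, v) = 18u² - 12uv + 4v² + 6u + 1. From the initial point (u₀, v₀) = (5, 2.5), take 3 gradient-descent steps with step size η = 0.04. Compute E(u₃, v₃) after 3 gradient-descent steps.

33.004898041856

∇E = (36u - 12v + 6, -12u + 8v)
(u₁, v₁) = (5, 2.5) − 0.04·(156, -40) = (-1.24, 4.1)
(u₂, v₂) = (-1.24, 4.1) − 0.04·(-87.84, 47.68) = (2.2736, 2.1928)
(u₃, v₃) = (2.2736, 2.1928) − 0.04·(61.536, -9.7408) = (-0.18784, 2.582432)
E(-0.18784, 2.582432) = 33.004898041856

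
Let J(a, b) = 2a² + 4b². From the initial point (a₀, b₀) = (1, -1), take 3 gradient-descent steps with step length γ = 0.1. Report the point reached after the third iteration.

∇J = (4a, 8b)
(a₁, b₁) = (1, -1) − 0.1·(4, -8) = (0.6, -0.2)
(a₂, b₂) = (0.6, -0.2) − 0.1·(2.4, -1.6) = (0.36, -0.04)
(a₃, b₃) = (0.36, -0.04) − 0.1·(1.44, -0.32) = (0.216, -0.008)

(0.216, -0.008)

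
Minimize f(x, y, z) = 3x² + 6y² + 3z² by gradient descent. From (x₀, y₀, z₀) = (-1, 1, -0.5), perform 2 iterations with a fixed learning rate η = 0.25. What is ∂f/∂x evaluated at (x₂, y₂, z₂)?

∇f = (6x, 12y, 6z)
(x₁, y₁, z₁) = (-1, 1, -0.5) − 0.25·(-6, 12, -3) = (0.5, -2, 0.25)
(x₂, y₂, z₂) = (0.5, -2, 0.25) − 0.25·(3, -24, 1.5) = (-0.25, 4, -0.125)
∂f/∂x at (-0.25, 4, -0.125) = -1.5

-1.5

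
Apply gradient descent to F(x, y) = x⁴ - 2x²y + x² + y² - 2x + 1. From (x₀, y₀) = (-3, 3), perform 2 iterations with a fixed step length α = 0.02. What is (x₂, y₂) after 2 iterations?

∇F = (4x³ - 4xy + 2x - 2, -2x² + 2y)
Step 1: at (-3, 3), ∇F = (-80, -12) → (-3, 3) − 0.02·(-80, -12) = (-1.4, 3.24)
Step 2: at (-1.4, 3.24), ∇F = (2.368, 2.56) → (-1.4, 3.24) − 0.02·(2.368, 2.56) = (-1.44736, 3.1888)

(-1.44736, 3.1888)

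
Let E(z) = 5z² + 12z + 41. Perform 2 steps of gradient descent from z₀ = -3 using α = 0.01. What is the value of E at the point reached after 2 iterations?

44.42882

E′(z) = 10z + 12
Step 1: E′(-3) = -18; z₁ = -3 − 0.01·(-18) = -2.82
Step 2: E′(-2.82) = -16.2; z₂ = -2.82 − 0.01·(-16.2) = -2.658
E(-2.658) = 44.42882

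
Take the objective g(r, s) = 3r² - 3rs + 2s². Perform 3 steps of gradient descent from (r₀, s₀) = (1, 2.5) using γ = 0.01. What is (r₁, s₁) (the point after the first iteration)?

(1.015, 2.43)

∇g = (6r - 3s, -3r + 4s)
Step 1: at (1, 2.5), ∇g = (-1.5, 7) → (1, 2.5) − 0.01·(-1.5, 7) = (1.015, 2.43)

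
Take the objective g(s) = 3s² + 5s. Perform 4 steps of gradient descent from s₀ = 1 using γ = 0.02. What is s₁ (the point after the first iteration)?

g′(s) = 6s + 5
Step 1: g′(1) = 11; s₁ = 1 − 0.02·11 = 0.78

0.78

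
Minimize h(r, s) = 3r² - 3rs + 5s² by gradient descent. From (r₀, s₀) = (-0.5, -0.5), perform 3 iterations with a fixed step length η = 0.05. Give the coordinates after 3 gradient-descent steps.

∇h = (6r - 3s, -3r + 10s)
Step 1: at (-0.5, -0.5), ∇h = (-1.5, -3.5) → (-0.5, -0.5) − 0.05·(-1.5, -3.5) = (-0.425, -0.325)
Step 2: at (-0.425, -0.325), ∇h = (-1.575, -1.975) → (-0.425, -0.325) − 0.05·(-1.575, -1.975) = (-0.34625, -0.22625)
Step 3: at (-0.34625, -0.22625), ∇h = (-1.39875, -1.22375) → (-0.34625, -0.22625) − 0.05·(-1.39875, -1.22375) = (-0.2763125, -0.1650625)

(-0.2763125, -0.1650625)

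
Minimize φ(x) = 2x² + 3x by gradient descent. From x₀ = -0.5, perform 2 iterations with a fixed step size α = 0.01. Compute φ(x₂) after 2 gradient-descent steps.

-1.01883168

φ′(x) = 4x + 3
Step 1: φ′(-0.5) = 1; x₁ = -0.5 − 0.01·1 = -0.51
Step 2: φ′(-0.51) = 0.96; x₂ = -0.51 − 0.01·0.96 = -0.5196
φ(-0.5196) = -1.01883168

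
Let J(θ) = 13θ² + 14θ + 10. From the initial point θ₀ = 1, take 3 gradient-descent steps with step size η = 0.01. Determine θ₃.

0.08496

J′(θ) = 26θ + 14
θ₁ = 1 − 0.01·40 = 0.6
θ₂ = 0.6 − 0.01·29.6 = 0.304
θ₃ = 0.304 − 0.01·21.904 = 0.08496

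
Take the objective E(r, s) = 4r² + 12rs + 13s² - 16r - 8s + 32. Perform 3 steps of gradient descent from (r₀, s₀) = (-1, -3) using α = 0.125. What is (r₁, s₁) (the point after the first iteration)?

∇E = (8r + 12s - 16, 12r + 26s - 8)
(r₁, s₁) = (-1, -3) − 0.125·(-60, -98) = (6.5, 9.25)

(6.5, 9.25)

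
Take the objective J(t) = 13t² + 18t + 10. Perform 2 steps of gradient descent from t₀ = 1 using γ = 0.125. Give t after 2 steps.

J′(t) = 26t + 18
Step 1: J′(1) = 44; t₁ = 1 − 0.125·44 = -4.5
Step 2: J′(-4.5) = -99; t₂ = -4.5 − 0.125·(-99) = 7.875

7.875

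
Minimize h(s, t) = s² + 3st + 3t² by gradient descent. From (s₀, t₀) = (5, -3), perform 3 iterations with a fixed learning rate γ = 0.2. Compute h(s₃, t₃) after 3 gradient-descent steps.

∇h = (2s + 3t, 3s + 6t)
Step 1: at (5, -3), ∇h = (1, -3) → (5, -3) − 0.2·(1, -3) = (4.8, -2.4)
Step 2: at (4.8, -2.4), ∇h = (2.4, 0) → (4.8, -2.4) − 0.2·(2.4, 0) = (4.32, -2.4)
Step 3: at (4.32, -2.4), ∇h = (1.44, -1.44) → (4.32, -2.4) − 0.2·(1.44, -1.44) = (4.032, -2.112)
h(4.032, -2.112) = 4.091904

4.091904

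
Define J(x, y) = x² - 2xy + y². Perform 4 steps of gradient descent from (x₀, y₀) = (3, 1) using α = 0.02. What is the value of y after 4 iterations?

∇J = (2x - 2y, -2x + 2y)
Step 1: at (3, 1), ∇J = (4, -4) → (3, 1) − 0.02·(4, -4) = (2.92, 1.08)
Step 2: at (2.92, 1.08), ∇J = (3.68, -3.68) → (2.92, 1.08) − 0.02·(3.68, -3.68) = (2.8464, 1.1536)
Step 3: at (2.8464, 1.1536), ∇J = (3.3856, -3.3856) → (2.8464, 1.1536) − 0.02·(3.3856, -3.3856) = (2.778688, 1.221312)
Step 4: at (2.778688, 1.221312), ∇J = (3.114752, -3.114752) → (2.778688, 1.221312) − 0.02·(3.114752, -3.114752) = (2.71639296, 1.28360704)
y = 1.28360704

1.28360704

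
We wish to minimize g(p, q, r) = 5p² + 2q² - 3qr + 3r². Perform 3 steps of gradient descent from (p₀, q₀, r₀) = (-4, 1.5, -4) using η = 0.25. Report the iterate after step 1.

∇g = (10p, 4q - 3r, -3q + 6r)
(p₁, q₁, r₁) = (-4, 1.5, -4) − 0.25·(-40, 18, -28.5) = (6, -3, 3.125)

(6, -3, 3.125)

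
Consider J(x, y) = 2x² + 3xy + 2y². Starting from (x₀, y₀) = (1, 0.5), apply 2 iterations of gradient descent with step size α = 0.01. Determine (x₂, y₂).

(0.8937, 0.40365)

∇J = (4x + 3y, 3x + 4y)
Step 1: at (1, 0.5), ∇J = (5.5, 5) → (1, 0.5) − 0.01·(5.5, 5) = (0.945, 0.45)
Step 2: at (0.945, 0.45), ∇J = (5.13, 4.635) → (0.945, 0.45) − 0.01·(5.13, 4.635) = (0.8937, 0.40365)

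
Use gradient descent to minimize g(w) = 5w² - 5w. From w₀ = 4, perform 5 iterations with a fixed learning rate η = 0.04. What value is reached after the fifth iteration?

0.77216

g′(w) = 10w - 5
w₁ = 4 − 0.04·35 = 2.6
w₂ = 2.6 − 0.04·21 = 1.76
w₃ = 1.76 − 0.04·12.6 = 1.256
w₄ = 1.256 − 0.04·7.56 = 0.9536
w₅ = 0.9536 − 0.04·4.536 = 0.77216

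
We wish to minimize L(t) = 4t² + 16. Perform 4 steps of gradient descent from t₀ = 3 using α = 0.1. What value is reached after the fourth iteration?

L′(t) = 8t
Step 1: L′(3) = 24; t₁ = 3 − 0.1·24 = 0.6
Step 2: L′(0.6) = 4.8; t₂ = 0.6 − 0.1·4.8 = 0.12
Step 3: L′(0.12) = 0.96; t₃ = 0.12 − 0.1·0.96 = 0.024
Step 4: L′(0.024) = 0.192; t₄ = 0.024 − 0.1·0.192 = 0.0048

0.0048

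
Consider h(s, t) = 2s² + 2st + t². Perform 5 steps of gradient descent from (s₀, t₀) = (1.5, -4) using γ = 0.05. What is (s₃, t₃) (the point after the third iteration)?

(1.6775, -3.347)

∇h = (4s + 2t, 2s + 2t)
Step 1: at (1.5, -4), ∇h = (-2, -5) → (1.5, -4) − 0.05·(-2, -5) = (1.6, -3.75)
Step 2: at (1.6, -3.75), ∇h = (-1.1, -4.3) → (1.6, -3.75) − 0.05·(-1.1, -4.3) = (1.655, -3.535)
Step 3: at (1.655, -3.535), ∇h = (-0.45, -3.76) → (1.655, -3.535) − 0.05·(-0.45, -3.76) = (1.6775, -3.347)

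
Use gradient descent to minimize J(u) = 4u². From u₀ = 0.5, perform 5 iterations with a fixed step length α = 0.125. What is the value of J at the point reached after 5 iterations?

0

J′(u) = 8u
u₁ = 0.5 − 0.125·4 = 0
u₂ = 0 − 0.125·0 = 0
u₃ = 0 − 0.125·0 = 0
u₄ = 0 − 0.125·0 = 0
u₅ = 0 − 0.125·0 = 0
J(0) = 0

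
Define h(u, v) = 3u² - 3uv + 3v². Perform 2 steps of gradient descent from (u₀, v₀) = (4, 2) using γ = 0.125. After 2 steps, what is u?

1.1875

∇h = (6u - 3v, -3u + 6v)
Step 1: at (4, 2), ∇h = (18, 0) → (4, 2) − 0.125·(18, 0) = (1.75, 2)
Step 2: at (1.75, 2), ∇h = (4.5, 6.75) → (1.75, 2) − 0.125·(4.5, 6.75) = (1.1875, 1.15625)
u = 1.1875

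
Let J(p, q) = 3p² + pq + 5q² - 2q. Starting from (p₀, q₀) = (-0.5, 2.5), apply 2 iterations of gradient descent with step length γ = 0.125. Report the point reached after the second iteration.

∇J = (6p + q, p + 10q - 2)
Step 1: at (-0.5, 2.5), ∇J = (-0.5, 22.5) → (-0.5, 2.5) − 0.125·(-0.5, 22.5) = (-0.4375, -0.3125)
Step 2: at (-0.4375, -0.3125), ∇J = (-2.9375, -5.5625) → (-0.4375, -0.3125) − 0.125·(-2.9375, -5.5625) = (-0.0703125, 0.3828125)

(-0.0703125, 0.3828125)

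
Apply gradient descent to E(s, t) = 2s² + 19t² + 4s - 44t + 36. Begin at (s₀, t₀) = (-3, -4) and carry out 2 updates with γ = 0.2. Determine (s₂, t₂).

∇E = (4s + 4, 38t - 44)
(s₁, t₁) = (-3, -4) − 0.2·(-8, -196) = (-1.4, 35.2)
(s₂, t₂) = (-1.4, 35.2) − 0.2·(-1.6, 1293.6) = (-1.08, -223.52)

(-1.08, -223.52)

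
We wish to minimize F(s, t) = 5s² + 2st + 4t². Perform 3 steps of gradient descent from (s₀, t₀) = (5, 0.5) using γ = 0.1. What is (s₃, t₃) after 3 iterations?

(0.032, -0.068)

∇F = (10s + 2t, 2s + 8t)
Step 1: at (5, 0.5), ∇F = (51, 14) → (5, 0.5) − 0.1·(51, 14) = (-0.1, -0.9)
Step 2: at (-0.1, -0.9), ∇F = (-2.8, -7.4) → (-0.1, -0.9) − 0.1·(-2.8, -7.4) = (0.18, -0.16)
Step 3: at (0.18, -0.16), ∇F = (1.48, -0.92) → (0.18, -0.16) − 0.1·(1.48, -0.92) = (0.032, -0.068)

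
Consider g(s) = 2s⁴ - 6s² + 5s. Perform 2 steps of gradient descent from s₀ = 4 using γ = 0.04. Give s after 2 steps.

1006.94021632

g′(s) = 8s³ - 12s + 5
s₁ = 4 − 0.04·469 = -14.76
s₂ = -14.76 − 0.04·(-25542.505408) = 1006.94021632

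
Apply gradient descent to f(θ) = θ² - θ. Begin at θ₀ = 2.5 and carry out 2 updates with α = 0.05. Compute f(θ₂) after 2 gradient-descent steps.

f′(θ) = 2θ - 1
θ₁ = 2.5 − 0.05·4 = 2.3
θ₂ = 2.3 − 0.05·3.6 = 2.12
f(2.12) = 2.3744

2.3744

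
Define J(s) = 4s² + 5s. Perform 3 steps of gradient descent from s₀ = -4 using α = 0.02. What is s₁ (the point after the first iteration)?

J′(s) = 8s + 5
s₁ = -4 − 0.02·(-27) = -3.46

-3.46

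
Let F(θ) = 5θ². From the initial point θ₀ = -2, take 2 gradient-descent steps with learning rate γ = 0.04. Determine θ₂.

F′(θ) = 10θ
Step 1: F′(-2) = -20; θ₁ = -2 − 0.04·(-20) = -1.2
Step 2: F′(-1.2) = -12; θ₂ = -1.2 − 0.04·(-12) = -0.72

-0.72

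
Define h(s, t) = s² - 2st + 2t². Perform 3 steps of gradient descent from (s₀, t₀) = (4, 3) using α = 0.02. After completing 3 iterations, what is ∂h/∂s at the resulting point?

∇h = (2s - 2t, -2s + 4t)
Step 1: at (4, 3), ∇h = (2, 4) → (4, 3) − 0.02·(2, 4) = (3.96, 2.92)
Step 2: at (3.96, 2.92), ∇h = (2.08, 3.76) → (3.96, 2.92) − 0.02·(2.08, 3.76) = (3.9184, 2.8448)
Step 3: at (3.9184, 2.8448), ∇h = (2.1472, 3.5424) → (3.9184, 2.8448) − 0.02·(2.1472, 3.5424) = (3.875456, 2.773952)
∂h/∂s at (3.875456, 2.773952) = 2.203008

2.203008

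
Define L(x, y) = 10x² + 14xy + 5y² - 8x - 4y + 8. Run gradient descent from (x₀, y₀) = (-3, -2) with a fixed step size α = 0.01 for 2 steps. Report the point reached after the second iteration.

∇L = (20x + 14y - 8, 14x + 10y - 4)
(x₁, y₁) = (-3, -2) − 0.01·(-96, -66) = (-2.04, -1.34)
(x₂, y₂) = (-2.04, -1.34) − 0.01·(-67.56, -45.96) = (-1.3644, -0.8804)

(-1.3644, -0.8804)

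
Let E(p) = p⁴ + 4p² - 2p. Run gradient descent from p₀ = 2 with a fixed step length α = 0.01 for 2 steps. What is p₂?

1.29070944

E′(p) = 4p³ + 8p - 2
p₁ = 2 − 0.01·46 = 1.54
p₂ = 1.54 − 0.01·24.929056 = 1.29070944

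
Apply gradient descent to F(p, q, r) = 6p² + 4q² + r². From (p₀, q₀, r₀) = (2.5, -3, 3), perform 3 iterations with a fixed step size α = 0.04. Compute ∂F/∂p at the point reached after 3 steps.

4.21824

∇F = (12p, 8q, 2r)
(p₁, q₁, r₁) = (2.5, -3, 3) − 0.04·(30, -24, 6) = (1.3, -2.04, 2.76)
(p₂, q₂, r₂) = (1.3, -2.04, 2.76) − 0.04·(15.6, -16.32, 5.52) = (0.676, -1.3872, 2.5392)
(p₃, q₃, r₃) = (0.676, -1.3872, 2.5392) − 0.04·(8.112, -11.0976, 5.0784) = (0.35152, -0.943296, 2.336064)
∂F/∂p at (0.35152, -0.943296, 2.336064) = 4.21824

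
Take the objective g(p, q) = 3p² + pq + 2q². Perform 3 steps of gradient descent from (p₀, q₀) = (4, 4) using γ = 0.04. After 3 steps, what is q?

∇g = (6p + q, p + 4q)
Step 1: at (4, 4), ∇g = (28, 20) → (4, 4) − 0.04·(28, 20) = (2.88, 3.2)
Step 2: at (2.88, 3.2), ∇g = (20.48, 15.68) → (2.88, 3.2) − 0.04·(20.48, 15.68) = (2.0608, 2.5728)
Step 3: at (2.0608, 2.5728), ∇g = (14.9376, 12.352) → (2.0608, 2.5728) − 0.04·(14.9376, 12.352) = (1.463296, 2.07872)
q = 2.07872

2.07872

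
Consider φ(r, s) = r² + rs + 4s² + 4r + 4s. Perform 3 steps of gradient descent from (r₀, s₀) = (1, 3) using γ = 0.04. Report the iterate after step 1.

(0.64, 1.84)

∇φ = (2r + s + 4, r + 8s + 4)
Step 1: at (1, 3), ∇φ = (9, 29) → (1, 3) − 0.04·(9, 29) = (0.64, 1.84)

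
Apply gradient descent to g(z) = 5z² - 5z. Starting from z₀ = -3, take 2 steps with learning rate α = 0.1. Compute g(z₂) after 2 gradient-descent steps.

g′(z) = 10z - 5
z₁ = -3 − 0.1·(-35) = 0.5
z₂ = 0.5 − 0.1·0 = 0.5
g(0.5) = -1.25

-1.25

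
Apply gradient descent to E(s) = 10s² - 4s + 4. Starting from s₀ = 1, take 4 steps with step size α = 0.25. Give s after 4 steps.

205

E′(s) = 20s - 4
Step 1: E′(1) = 16; s₁ = 1 − 0.25·16 = -3
Step 2: E′(-3) = -64; s₂ = -3 − 0.25·(-64) = 13
Step 3: E′(13) = 256; s₃ = 13 − 0.25·256 = -51
Step 4: E′(-51) = -1024; s₄ = -51 − 0.25·(-1024) = 205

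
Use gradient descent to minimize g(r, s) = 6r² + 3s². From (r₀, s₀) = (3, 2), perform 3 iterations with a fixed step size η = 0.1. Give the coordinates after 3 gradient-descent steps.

(-0.024, 0.128)

∇g = (12r, 6s)
Step 1: at (3, 2), ∇g = (36, 12) → (3, 2) − 0.1·(36, 12) = (-0.6, 0.8)
Step 2: at (-0.6, 0.8), ∇g = (-7.2, 4.8) → (-0.6, 0.8) − 0.1·(-7.2, 4.8) = (0.12, 0.32)
Step 3: at (0.12, 0.32), ∇g = (1.44, 1.92) → (0.12, 0.32) − 0.1·(1.44, 1.92) = (-0.024, 0.128)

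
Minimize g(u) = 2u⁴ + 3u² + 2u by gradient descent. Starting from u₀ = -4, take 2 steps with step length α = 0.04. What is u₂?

-1661.05480192

g′(u) = 8u³ + 6u + 2
Step 1: g′(-4) = -534; u₁ = -4 − 0.04·(-534) = 17.36
Step 2: g′(17.36) = 41960.370048; u₂ = 17.36 − 0.04·41960.370048 = -1661.05480192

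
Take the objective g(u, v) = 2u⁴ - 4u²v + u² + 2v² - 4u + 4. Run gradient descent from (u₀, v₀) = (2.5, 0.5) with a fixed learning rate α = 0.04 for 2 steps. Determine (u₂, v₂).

∇g = (8u³ - 8uv + 2u - 4, -4u² + 4v)
Step 1: at (2.5, 0.5), ∇g = (116, -23) → (2.5, 0.5) − 0.04·(116, -23) = (-2.14, 1.42)
Step 2: at (-2.14, 1.42), ∇g = (-62.372352, -12.6384) → (-2.14, 1.42) − 0.04·(-62.372352, -12.6384) = (0.35489408, 1.925536)

(0.35489408, 1.925536)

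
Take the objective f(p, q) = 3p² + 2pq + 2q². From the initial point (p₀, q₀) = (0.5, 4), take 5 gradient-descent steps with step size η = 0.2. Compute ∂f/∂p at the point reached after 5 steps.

∇f = (6p + 2q, 2p + 4q)
(p₁, q₁) = (0.5, 4) − 0.2·(11, 17) = (-1.7, 0.6)
(p₂, q₂) = (-1.7, 0.6) − 0.2·(-9, -1) = (0.1, 0.8)
(p₃, q₃) = (0.1, 0.8) − 0.2·(2.2, 3.4) = (-0.34, 0.12)
(p₄, q₄) = (-0.34, 0.12) − 0.2·(-1.8, -0.2) = (0.02, 0.16)
(p₅, q₅) = (0.02, 0.16) − 0.2·(0.44, 0.68) = (-0.068, 0.024)
∂f/∂p at (-0.068, 0.024) = -0.36

-0.36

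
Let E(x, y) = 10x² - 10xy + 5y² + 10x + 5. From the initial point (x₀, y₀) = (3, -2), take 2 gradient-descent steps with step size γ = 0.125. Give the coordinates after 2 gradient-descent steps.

∇E = (20x - 10y + 10, -10x + 10y)
Step 1: at (3, -2), ∇E = (90, -50) → (3, -2) − 0.125·(90, -50) = (-8.25, 4.25)
Step 2: at (-8.25, 4.25), ∇E = (-197.5, 125) → (-8.25, 4.25) − 0.125·(-197.5, 125) = (16.4375, -11.375)

(16.4375, -11.375)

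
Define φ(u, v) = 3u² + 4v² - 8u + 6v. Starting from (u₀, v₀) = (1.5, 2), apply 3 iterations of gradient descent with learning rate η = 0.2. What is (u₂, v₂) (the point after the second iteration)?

(1.34, 0.24)

∇φ = (6u - 8, 8v + 6)
(u₁, v₁) = (1.5, 2) − 0.2·(1, 22) = (1.3, -2.4)
(u₂, v₂) = (1.3, -2.4) − 0.2·(-0.2, -13.2) = (1.34, 0.24)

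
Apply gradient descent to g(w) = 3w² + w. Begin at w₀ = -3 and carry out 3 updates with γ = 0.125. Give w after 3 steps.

g′(w) = 6w + 1
w₁ = -3 − 0.125·(-17) = -0.875
w₂ = -0.875 − 0.125·(-4.25) = -0.34375
w₃ = -0.34375 − 0.125·(-1.0625) = -0.2109375

-0.2109375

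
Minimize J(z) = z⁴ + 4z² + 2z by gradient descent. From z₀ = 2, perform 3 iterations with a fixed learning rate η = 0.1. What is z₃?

-398.2

J′(z) = 4z³ + 8z + 2
Step 1: J′(2) = 50; z₁ = 2 − 0.1·50 = -3
Step 2: J′(-3) = -130; z₂ = -3 − 0.1·(-130) = 10
Step 3: J′(10) = 4082; z₃ = 10 − 0.1·4082 = -398.2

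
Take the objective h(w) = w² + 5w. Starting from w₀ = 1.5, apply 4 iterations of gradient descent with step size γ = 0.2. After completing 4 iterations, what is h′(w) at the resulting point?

h′(w) = 2w + 5
w₁ = 1.5 − 0.2·8 = -0.1
w₂ = -0.1 − 0.2·4.8 = -1.06
w₃ = -1.06 − 0.2·2.88 = -1.636
w₄ = -1.636 − 0.2·1.728 = -1.9816
h′(w) at (-1.9816) = 1.0368

1.0368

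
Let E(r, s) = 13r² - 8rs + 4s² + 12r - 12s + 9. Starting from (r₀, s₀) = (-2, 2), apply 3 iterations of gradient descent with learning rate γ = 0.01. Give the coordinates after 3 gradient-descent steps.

(-0.75792, 1.564608)

∇E = (26r - 8s + 12, -8r + 8s - 12)
Step 1: at (-2, 2), ∇E = (-56, 20) → (-2, 2) − 0.01·(-56, 20) = (-1.44, 1.8)
Step 2: at (-1.44, 1.8), ∇E = (-39.84, 13.92) → (-1.44, 1.8) − 0.01·(-39.84, 13.92) = (-1.0416, 1.6608)
Step 3: at (-1.0416, 1.6608), ∇E = (-28.368, 9.6192) → (-1.0416, 1.6608) − 0.01·(-28.368, 9.6192) = (-0.75792, 1.564608)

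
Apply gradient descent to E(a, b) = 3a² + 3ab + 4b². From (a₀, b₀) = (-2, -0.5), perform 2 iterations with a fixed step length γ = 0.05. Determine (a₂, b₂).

∇E = (6a + 3b, 3a + 8b)
(a₁, b₁) = (-2, -0.5) − 0.05·(-13.5, -10) = (-1.325, 0)
(a₂, b₂) = (-1.325, 0) − 0.05·(-7.95, -3.975) = (-0.9275, 0.19875)

(-0.9275, 0.19875)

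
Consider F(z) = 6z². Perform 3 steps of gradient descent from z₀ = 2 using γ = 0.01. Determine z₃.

1.362944

F′(z) = 12z
z₁ = 2 − 0.01·24 = 1.76
z₂ = 1.76 − 0.01·21.12 = 1.5488
z₃ = 1.5488 − 0.01·18.5856 = 1.362944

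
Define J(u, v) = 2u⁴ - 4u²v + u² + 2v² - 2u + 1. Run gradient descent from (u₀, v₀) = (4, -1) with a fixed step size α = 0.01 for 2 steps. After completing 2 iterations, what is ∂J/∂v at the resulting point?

∇J = (8u³ - 8uv + 2u - 2, -4u² + 4v)
(u₁, v₁) = (4, -1) − 0.01·(550, -68) = (-1.5, -0.32)
(u₂, v₂) = (-1.5, -0.32) − 0.01·(-35.84, -10.28) = (-1.1416, -0.2172)
∂J/∂v at (-1.1416, -0.2172) = -6.08180224

-6.08180224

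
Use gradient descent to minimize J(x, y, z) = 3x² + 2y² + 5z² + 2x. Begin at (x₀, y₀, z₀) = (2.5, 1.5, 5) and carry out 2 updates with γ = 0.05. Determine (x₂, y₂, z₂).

(1.055, 0.96, 1.25)

∇J = (6x + 2, 4y, 10z)
Step 1: at (2.5, 1.5, 5), ∇J = (17, 6, 50) → (2.5, 1.5, 5) − 0.05·(17, 6, 50) = (1.65, 1.2, 2.5)
Step 2: at (1.65, 1.2, 2.5), ∇J = (11.9, 4.8, 25) → (1.65, 1.2, 2.5) − 0.05·(11.9, 4.8, 25) = (1.055, 0.96, 1.25)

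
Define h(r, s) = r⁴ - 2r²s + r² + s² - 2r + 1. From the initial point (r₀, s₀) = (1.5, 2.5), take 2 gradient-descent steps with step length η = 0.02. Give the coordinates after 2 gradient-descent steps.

∇h = (4r³ - 4rs + 2r - 2, -2r² + 2s)
Step 1: at (1.5, 2.5), ∇h = (-0.5, 0.5) → (1.5, 2.5) − 0.02·(-0.5, 0.5) = (1.51, 2.49)
Step 2: at (1.51, 2.49), ∇h = (-0.247796, 0.4198) → (1.51, 2.49) − 0.02·(-0.247796, 0.4198) = (1.51495592, 2.481604)

(1.51495592, 2.481604)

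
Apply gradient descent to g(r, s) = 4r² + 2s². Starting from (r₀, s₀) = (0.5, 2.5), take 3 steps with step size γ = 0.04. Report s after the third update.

∇g = (8r, 4s)
Step 1: at (0.5, 2.5), ∇g = (4, 10) → (0.5, 2.5) − 0.04·(4, 10) = (0.34, 2.1)
Step 2: at (0.34, 2.1), ∇g = (2.72, 8.4) → (0.34, 2.1) − 0.04·(2.72, 8.4) = (0.2312, 1.764)
Step 3: at (0.2312, 1.764), ∇g = (1.8496, 7.056) → (0.2312, 1.764) − 0.04·(1.8496, 7.056) = (0.157216, 1.48176)
s = 1.48176

1.48176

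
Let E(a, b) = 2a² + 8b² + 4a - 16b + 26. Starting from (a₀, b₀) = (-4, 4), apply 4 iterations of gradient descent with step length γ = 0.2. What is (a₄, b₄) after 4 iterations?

∇E = (4a + 4, 16b - 16)
(a₁, b₁) = (-4, 4) − 0.2·(-12, 48) = (-1.6, -5.6)
(a₂, b₂) = (-1.6, -5.6) − 0.2·(-2.4, -105.6) = (-1.12, 15.52)
(a₃, b₃) = (-1.12, 15.52) − 0.2·(-0.48, 232.32) = (-1.024, -30.944)
(a₄, b₄) = (-1.024, -30.944) − 0.2·(-0.096, -511.104) = (-1.0048, 71.2768)

(-1.0048, 71.2768)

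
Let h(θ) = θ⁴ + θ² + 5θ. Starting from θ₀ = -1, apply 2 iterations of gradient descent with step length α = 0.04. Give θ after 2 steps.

h′(θ) = 4θ³ + 2θ + 5
θ₁ = -1 − 0.04·(-1) = -0.96
θ₂ = -0.96 − 0.04·(-0.458944) = -0.94164224

-0.94164224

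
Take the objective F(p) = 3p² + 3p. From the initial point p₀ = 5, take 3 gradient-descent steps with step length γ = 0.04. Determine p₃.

F′(p) = 6p + 3
Step 1: F′(5) = 33; p₁ = 5 − 0.04·33 = 3.68
Step 2: F′(3.68) = 25.08; p₂ = 3.68 − 0.04·25.08 = 2.6768
Step 3: F′(2.6768) = 19.0608; p₃ = 2.6768 − 0.04·19.0608 = 1.914368

1.914368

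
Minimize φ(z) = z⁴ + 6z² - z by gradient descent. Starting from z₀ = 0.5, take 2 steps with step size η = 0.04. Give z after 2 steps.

φ′(z) = 4z³ + 12z - 1
Step 1: φ′(0.5) = 5.5; z₁ = 0.5 − 0.04·5.5 = 0.28
Step 2: φ′(0.28) = 2.447808; z₂ = 0.28 − 0.04·2.447808 = 0.18208768

0.18208768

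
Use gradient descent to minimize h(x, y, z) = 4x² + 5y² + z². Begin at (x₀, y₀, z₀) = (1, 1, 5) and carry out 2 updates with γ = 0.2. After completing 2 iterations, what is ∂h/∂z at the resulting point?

3.6

∇h = (8x, 10y, 2z)
(x₁, y₁, z₁) = (1, 1, 5) − 0.2·(8, 10, 10) = (-0.6, -1, 3)
(x₂, y₂, z₂) = (-0.6, -1, 3) − 0.2·(-4.8, -10, 6) = (0.36, 1, 1.8)
∂h/∂z at (0.36, 1, 1.8) = 3.6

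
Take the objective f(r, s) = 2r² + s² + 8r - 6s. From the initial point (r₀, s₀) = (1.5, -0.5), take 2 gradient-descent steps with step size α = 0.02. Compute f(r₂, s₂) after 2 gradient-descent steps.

∇f = (4r + 8, 2s - 6)
Step 1: at (1.5, -0.5), ∇f = (14, -7) → (1.5, -0.5) − 0.02·(14, -7) = (1.22, -0.36)
Step 2: at (1.22, -0.36), ∇f = (12.88, -6.72) → (1.22, -0.36) − 0.02·(12.88, -6.72) = (0.9624, -0.2256)
f(0.9624, -0.2256) = 10.95612288

10.95612288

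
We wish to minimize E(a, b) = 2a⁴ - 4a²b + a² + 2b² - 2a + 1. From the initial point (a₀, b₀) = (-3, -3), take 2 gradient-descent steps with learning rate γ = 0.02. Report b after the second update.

-1.194688

∇E = (8a³ - 8ab + 2a - 2, -4a² + 4b)
Step 1: at (-3, -3), ∇E = (-296, -48) → (-3, -3) − 0.02·(-296, -48) = (2.92, -2.04)
Step 2: at (2.92, -2.04), ∇E = (250.671104, -42.2656) → (2.92, -2.04) − 0.02·(250.671104, -42.2656) = (-2.09342208, -1.194688)
b = -1.194688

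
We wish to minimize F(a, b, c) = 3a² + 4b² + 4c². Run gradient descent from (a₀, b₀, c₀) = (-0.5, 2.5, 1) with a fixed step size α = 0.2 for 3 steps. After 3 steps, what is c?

-0.216

∇F = (6a, 8b, 8c)
(a₁, b₁, c₁) = (-0.5, 2.5, 1) − 0.2·(-3, 20, 8) = (0.1, -1.5, -0.6)
(a₂, b₂, c₂) = (0.1, -1.5, -0.6) − 0.2·(0.6, -12, -4.8) = (-0.02, 0.9, 0.36)
(a₃, b₃, c₃) = (-0.02, 0.9, 0.36) − 0.2·(-0.12, 7.2, 2.88) = (0.004, -0.54, -0.216)
c = -0.216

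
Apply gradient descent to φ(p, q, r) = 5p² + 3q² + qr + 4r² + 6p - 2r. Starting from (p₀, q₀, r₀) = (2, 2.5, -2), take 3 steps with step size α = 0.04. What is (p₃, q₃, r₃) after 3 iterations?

∇φ = (10p + 6, 6q + r, q + 8r - 2)
Step 1: at (2, 2.5, -2), ∇φ = (26, 13, -15.5) → (2, 2.5, -2) − 0.04·(26, 13, -15.5) = (0.96, 1.98, -1.38)
Step 2: at (0.96, 1.98, -1.38), ∇φ = (15.6, 10.5, -11.06) → (0.96, 1.98, -1.38) − 0.04·(15.6, 10.5, -11.06) = (0.336, 1.56, -0.9376)
Step 3: at (0.336, 1.56, -0.9376), ∇φ = (9.36, 8.4224, -7.9408) → (0.336, 1.56, -0.9376) − 0.04·(9.36, 8.4224, -7.9408) = (-0.0384, 1.223104, -0.619968)

(-0.0384, 1.223104, -0.619968)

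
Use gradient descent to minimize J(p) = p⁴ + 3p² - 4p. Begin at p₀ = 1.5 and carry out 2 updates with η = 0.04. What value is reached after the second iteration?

0.66736384

J′(p) = 4p³ + 6p - 4
p₁ = 1.5 − 0.04·18.5 = 0.76
p₂ = 0.76 − 0.04·2.315904 = 0.66736384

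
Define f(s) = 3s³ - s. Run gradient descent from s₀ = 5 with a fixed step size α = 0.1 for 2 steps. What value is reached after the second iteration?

f′(s) = 9s² - 1
s₁ = 5 − 0.1·224 = -17.4
s₂ = -17.4 − 0.1·2723.84 = -289.784

-289.784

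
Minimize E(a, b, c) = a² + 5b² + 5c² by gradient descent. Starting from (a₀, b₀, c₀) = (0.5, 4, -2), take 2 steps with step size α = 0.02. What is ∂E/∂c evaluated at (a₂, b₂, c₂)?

∇E = (2a, 10b, 10c)
Step 1: at (0.5, 4, -2), ∇E = (1, 40, -20) → (0.5, 4, -2) − 0.02·(1, 40, -20) = (0.48, 3.2, -1.6)
Step 2: at (0.48, 3.2, -1.6), ∇E = (0.96, 32, -16) → (0.48, 3.2, -1.6) − 0.02·(0.96, 32, -16) = (0.4608, 2.56, -1.28)
∂E/∂c at (0.4608, 2.56, -1.28) = -12.8

-12.8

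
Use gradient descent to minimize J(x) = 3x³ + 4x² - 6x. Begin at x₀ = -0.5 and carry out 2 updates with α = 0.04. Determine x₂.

0.097804

J′(x) = 9x² + 8x - 6
x₁ = -0.5 − 0.04·(-7.75) = -0.19
x₂ = -0.19 − 0.04·(-7.1951) = 0.097804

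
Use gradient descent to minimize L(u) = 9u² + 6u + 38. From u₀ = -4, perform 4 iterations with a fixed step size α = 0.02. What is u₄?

L′(u) = 18u + 6
u₁ = -4 − 0.02·(-66) = -2.68
u₂ = -2.68 − 0.02·(-42.24) = -1.8352
u₃ = -1.8352 − 0.02·(-27.0336) = -1.294528
u₄ = -1.294528 − 0.02·(-17.301504) = -0.94849792

-0.94849792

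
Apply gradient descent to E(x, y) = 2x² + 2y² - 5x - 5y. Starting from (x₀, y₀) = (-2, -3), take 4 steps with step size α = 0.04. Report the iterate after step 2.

∇E = (4x - 5, 4y - 5)
Step 1: at (-2, -3), ∇E = (-13, -17) → (-2, -3) − 0.04·(-13, -17) = (-1.48, -2.32)
Step 2: at (-1.48, -2.32), ∇E = (-10.92, -14.28) → (-1.48, -2.32) − 0.04·(-10.92, -14.28) = (-1.0432, -1.7488)

(-1.0432, -1.7488)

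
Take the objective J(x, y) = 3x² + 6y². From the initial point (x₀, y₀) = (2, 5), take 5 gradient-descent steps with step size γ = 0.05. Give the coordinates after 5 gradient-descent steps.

(0.33614, 0.0512)

∇J = (6x, 12y)
(x₁, y₁) = (2, 5) − 0.05·(12, 60) = (1.4, 2)
(x₂, y₂) = (1.4, 2) − 0.05·(8.4, 24) = (0.98, 0.8)
(x₃, y₃) = (0.98, 0.8) − 0.05·(5.88, 9.6) = (0.686, 0.32)
(x₄, y₄) = (0.686, 0.32) − 0.05·(4.116, 3.84) = (0.4802, 0.128)
(x₅, y₅) = (0.4802, 0.128) − 0.05·(2.8812, 1.536) = (0.33614, 0.0512)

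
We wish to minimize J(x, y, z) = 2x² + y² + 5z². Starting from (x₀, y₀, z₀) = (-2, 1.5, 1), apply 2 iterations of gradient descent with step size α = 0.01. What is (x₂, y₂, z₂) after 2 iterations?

∇J = (4x, 2y, 10z)
(x₁, y₁, z₁) = (-2, 1.5, 1) − 0.01·(-8, 3, 10) = (-1.92, 1.47, 0.9)
(x₂, y₂, z₂) = (-1.92, 1.47, 0.9) − 0.01·(-7.68, 2.94, 9) = (-1.8432, 1.4406, 0.81)

(-1.8432, 1.4406, 0.81)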